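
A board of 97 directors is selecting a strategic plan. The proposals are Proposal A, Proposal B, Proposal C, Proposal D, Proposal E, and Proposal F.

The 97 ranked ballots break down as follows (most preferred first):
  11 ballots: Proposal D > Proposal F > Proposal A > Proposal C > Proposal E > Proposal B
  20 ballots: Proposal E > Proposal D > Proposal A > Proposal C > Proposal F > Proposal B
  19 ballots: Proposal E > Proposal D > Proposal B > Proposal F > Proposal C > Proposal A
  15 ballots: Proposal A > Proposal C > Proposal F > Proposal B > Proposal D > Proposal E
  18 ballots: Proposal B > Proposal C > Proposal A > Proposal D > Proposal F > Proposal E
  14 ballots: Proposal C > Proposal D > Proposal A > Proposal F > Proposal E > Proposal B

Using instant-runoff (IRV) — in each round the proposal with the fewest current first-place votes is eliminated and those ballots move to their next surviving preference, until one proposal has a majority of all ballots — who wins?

Round 1: Proposal A 15, Proposal B 18, Proposal C 14, Proposal D 11, Proposal E 39, Proposal F 0. Proposal F eliminated.
Round 2: Proposal A 15, Proposal B 18, Proposal C 14, Proposal D 11, Proposal E 39. Proposal D eliminated.
Round 3: Proposal A 26, Proposal B 18, Proposal C 14, Proposal E 39. Proposal C eliminated.
Round 4: Proposal A 40, Proposal B 18, Proposal E 39. Proposal B eliminated.
Round 5: Proposal A 58, Proposal E 39. Proposal A has a majority (≥49).

Proposal A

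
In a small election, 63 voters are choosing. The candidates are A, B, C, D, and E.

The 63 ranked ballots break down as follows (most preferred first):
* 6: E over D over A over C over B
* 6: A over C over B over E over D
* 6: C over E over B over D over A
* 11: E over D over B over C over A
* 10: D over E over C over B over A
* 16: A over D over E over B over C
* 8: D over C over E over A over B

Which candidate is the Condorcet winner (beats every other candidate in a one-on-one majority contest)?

D

D vs A: 41–22
D vs B: 51–12
D vs C: 51–12
D vs E: 34–29
D beats every other candidate.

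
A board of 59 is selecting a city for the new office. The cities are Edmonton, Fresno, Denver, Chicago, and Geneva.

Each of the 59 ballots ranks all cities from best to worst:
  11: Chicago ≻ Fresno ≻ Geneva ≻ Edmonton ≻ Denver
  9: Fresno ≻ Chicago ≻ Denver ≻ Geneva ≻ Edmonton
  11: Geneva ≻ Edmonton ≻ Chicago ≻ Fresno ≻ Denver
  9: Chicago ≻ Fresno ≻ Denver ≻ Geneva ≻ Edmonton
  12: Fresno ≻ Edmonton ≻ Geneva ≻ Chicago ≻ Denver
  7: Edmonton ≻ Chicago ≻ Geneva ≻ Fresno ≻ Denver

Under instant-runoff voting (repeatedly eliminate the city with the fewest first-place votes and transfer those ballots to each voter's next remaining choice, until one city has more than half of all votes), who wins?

Round 1: Edmonton 7, Fresno 21, Denver 0, Chicago 20, Geneva 11. Denver eliminated.
Round 2: Edmonton 7, Fresno 21, Chicago 20, Geneva 11. Edmonton eliminated.
Round 3: Fresno 21, Chicago 27, Geneva 11. Geneva eliminated.
Round 4: Fresno 21, Chicago 38. Chicago has a majority (≥30).

Chicago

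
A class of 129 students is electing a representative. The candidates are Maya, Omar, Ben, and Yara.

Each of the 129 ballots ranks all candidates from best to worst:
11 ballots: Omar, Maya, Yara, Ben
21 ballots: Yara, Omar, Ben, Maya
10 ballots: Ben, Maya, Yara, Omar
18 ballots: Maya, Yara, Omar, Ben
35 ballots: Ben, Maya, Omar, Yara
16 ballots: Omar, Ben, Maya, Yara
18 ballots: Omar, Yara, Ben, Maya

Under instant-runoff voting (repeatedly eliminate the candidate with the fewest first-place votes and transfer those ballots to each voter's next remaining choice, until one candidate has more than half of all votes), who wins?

Round 1: Maya 18, Omar 45, Ben 45, Yara 21. Maya eliminated.
Round 2: Omar 45, Ben 45, Yara 39. Yara eliminated.
Round 3: Omar 84, Ben 45. Omar has a majority (≥65).

Omar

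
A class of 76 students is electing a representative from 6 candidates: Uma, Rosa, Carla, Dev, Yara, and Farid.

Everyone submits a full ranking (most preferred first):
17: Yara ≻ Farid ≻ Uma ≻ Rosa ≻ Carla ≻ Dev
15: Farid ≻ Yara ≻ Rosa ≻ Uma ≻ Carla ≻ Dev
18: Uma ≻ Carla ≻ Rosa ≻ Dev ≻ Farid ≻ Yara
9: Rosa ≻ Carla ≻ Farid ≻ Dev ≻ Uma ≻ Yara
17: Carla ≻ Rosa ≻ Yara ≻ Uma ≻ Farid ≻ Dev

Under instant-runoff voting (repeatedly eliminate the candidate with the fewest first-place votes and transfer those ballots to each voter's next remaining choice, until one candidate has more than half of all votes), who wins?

Round 1: Uma 18, Rosa 9, Carla 17, Dev 0, Yara 17, Farid 15. Dev eliminated.
Round 2: Uma 18, Rosa 9, Carla 17, Yara 17, Farid 15. Rosa eliminated.
Round 3: Uma 18, Carla 26, Yara 17, Farid 15. Farid eliminated.
Round 4: Uma 18, Carla 26, Yara 32. Uma eliminated.
Round 5: Carla 44, Yara 32. Carla has a majority (≥39).

Carla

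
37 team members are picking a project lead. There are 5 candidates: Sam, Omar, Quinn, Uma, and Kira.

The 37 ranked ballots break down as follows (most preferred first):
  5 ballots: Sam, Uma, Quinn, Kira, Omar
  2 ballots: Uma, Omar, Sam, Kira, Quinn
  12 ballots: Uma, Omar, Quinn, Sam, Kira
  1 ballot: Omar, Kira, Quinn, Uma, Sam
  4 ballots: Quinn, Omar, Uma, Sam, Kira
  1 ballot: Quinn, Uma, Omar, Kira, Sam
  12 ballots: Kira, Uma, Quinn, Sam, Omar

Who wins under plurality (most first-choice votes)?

First-place votes: Sam 5, Omar 1, Quinn 5, Uma 14, Kira 12.

Uma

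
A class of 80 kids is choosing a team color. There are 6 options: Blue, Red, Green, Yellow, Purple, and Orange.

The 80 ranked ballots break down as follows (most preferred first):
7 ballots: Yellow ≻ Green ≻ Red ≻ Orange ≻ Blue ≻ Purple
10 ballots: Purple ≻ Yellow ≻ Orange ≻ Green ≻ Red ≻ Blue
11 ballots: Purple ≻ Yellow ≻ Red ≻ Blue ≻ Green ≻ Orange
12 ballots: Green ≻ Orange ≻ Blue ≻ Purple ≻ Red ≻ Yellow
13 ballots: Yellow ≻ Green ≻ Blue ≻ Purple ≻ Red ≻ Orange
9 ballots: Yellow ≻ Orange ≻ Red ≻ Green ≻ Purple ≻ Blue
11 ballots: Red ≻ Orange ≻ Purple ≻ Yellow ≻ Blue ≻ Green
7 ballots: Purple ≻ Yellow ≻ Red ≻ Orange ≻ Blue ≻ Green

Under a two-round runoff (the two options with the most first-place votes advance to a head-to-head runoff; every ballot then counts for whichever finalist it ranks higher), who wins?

Purple

Round 1 first-place votes: Blue 0, Red 11, Green 12, Yellow 29, Purple 28, Orange 0. Yellow and Purple advance.
Runoff: Yellow is ranked above Purple on 29 ballots, Purple above Yellow on 51.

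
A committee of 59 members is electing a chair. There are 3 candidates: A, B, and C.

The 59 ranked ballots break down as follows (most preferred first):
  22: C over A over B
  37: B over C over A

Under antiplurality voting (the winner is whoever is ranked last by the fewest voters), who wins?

C

Last-place votes: A 37, B 22, C 0.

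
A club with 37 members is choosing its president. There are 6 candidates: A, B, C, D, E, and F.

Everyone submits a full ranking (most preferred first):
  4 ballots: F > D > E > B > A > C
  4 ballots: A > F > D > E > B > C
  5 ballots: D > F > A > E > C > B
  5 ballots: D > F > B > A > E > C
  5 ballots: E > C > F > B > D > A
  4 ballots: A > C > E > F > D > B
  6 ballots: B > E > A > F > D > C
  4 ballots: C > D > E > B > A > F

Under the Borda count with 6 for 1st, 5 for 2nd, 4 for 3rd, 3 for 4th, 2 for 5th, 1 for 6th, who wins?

F

A: 4×2 + 4×6 + 5×4 + 5×3 + 5×1 + 4×6 + 6×4 + 4×2 = 128
B: 4×3 + 4×2 + 5×1 + 5×4 + 5×3 + 4×1 + 6×6 + 4×3 = 112
C: 4×1 + 4×1 + 5×2 + 5×1 + 5×5 + 4×5 + 6×1 + 4×6 = 98
D: 4×5 + 4×4 + 5×6 + 5×6 + 5×2 + 4×2 + 6×2 + 4×5 = 146
E: 4×4 + 4×3 + 5×3 + 5×2 + 5×6 + 4×4 + 6×5 + 4×4 = 145
F: 4×6 + 4×5 + 5×5 + 5×5 + 5×4 + 4×3 + 6×3 + 4×1 = 148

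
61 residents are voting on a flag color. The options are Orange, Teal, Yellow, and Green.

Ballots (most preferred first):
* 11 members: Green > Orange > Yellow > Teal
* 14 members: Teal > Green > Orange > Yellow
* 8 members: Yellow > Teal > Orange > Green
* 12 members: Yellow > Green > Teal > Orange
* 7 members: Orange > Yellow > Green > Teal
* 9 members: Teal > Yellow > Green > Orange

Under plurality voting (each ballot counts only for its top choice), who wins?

First-place votes: Orange 7, Teal 23, Yellow 20, Green 11.

Teal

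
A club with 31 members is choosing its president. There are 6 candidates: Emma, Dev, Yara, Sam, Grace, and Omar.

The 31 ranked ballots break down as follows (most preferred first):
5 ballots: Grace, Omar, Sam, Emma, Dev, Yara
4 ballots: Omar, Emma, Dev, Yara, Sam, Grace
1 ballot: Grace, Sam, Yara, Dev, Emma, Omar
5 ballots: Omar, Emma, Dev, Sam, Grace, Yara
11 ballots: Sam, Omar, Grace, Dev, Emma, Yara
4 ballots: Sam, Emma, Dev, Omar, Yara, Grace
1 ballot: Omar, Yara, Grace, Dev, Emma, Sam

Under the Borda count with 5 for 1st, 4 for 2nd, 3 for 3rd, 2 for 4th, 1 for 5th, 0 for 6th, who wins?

Omar

Emma: 5×2 + 4×4 + 1×1 + 5×4 + 11×1 + 4×4 + 1×1 = 75
Dev: 5×1 + 4×3 + 1×2 + 5×3 + 11×2 + 4×3 + 1×2 = 70
Yara: 5×0 + 4×2 + 1×3 + 5×0 + 11×0 + 4×1 + 1×4 = 19
Sam: 5×3 + 4×1 + 1×4 + 5×2 + 11×5 + 4×5 + 1×0 = 108
Grace: 5×5 + 4×0 + 1×5 + 5×1 + 11×3 + 4×0 + 1×3 = 71
Omar: 5×4 + 4×5 + 1×0 + 5×5 + 11×4 + 4×2 + 1×5 = 122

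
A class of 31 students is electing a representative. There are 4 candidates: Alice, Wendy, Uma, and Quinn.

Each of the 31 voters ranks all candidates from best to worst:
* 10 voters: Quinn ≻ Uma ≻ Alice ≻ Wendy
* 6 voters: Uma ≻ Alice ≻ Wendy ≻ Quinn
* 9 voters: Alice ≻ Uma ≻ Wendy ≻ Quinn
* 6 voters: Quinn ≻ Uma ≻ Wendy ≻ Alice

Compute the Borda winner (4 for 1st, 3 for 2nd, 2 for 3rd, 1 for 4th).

Alice: 10×2 + 6×3 + 9×4 + 6×1 = 80
Wendy: 10×1 + 6×2 + 9×2 + 6×2 = 52
Uma: 10×3 + 6×4 + 9×3 + 6×3 = 99
Quinn: 10×4 + 6×1 + 9×1 + 6×4 = 79

Uma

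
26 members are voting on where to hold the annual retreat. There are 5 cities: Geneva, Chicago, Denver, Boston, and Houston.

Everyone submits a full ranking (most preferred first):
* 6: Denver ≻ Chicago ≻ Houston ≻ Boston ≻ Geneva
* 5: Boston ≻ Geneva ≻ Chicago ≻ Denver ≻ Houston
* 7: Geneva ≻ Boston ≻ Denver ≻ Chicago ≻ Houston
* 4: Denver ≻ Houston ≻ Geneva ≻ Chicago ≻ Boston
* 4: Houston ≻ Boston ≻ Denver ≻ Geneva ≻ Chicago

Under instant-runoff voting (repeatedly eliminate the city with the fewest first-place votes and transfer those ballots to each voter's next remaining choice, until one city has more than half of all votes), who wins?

Round 1: Geneva 7, Chicago 0, Denver 10, Boston 5, Houston 4. Chicago eliminated.
Round 2: Geneva 7, Denver 10, Boston 5, Houston 4. Houston eliminated.
Round 3: Geneva 7, Denver 10, Boston 9. Geneva eliminated.
Round 4: Denver 10, Boston 16. Boston has a majority (≥14).

Boston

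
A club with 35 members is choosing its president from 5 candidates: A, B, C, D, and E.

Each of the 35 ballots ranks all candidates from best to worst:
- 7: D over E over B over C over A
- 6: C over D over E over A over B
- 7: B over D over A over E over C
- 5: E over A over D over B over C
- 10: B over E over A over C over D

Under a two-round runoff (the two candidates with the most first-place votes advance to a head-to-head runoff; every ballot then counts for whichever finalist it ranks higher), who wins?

Round 1 first-place votes: A 0, B 17, C 6, D 7, E 5. B and D advance.
Runoff: B is ranked above D on 17 ballots, D above B on 18.

D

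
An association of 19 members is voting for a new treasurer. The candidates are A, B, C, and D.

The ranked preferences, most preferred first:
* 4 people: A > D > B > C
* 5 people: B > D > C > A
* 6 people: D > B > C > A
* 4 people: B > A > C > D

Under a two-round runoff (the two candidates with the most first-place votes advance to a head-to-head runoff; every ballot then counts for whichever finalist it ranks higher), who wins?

Round 1 first-place votes: A 4, B 9, C 0, D 6. B and D advance.
Runoff: B is ranked above D on 9 ballots, D above B on 10.

D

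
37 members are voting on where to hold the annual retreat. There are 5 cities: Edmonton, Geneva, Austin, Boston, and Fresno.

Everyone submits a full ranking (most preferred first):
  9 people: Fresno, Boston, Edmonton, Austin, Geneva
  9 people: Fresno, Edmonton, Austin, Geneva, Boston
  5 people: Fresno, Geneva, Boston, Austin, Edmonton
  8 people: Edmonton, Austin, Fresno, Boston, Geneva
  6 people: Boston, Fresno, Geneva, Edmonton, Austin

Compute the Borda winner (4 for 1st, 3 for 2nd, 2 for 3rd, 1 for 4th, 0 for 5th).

Edmonton: 9×2 + 9×3 + 5×0 + 8×4 + 6×1 = 83
Geneva: 9×0 + 9×1 + 5×3 + 8×0 + 6×2 = 36
Austin: 9×1 + 9×2 + 5×1 + 8×3 + 6×0 = 56
Boston: 9×3 + 9×0 + 5×2 + 8×1 + 6×4 = 69
Fresno: 9×4 + 9×4 + 5×4 + 8×2 + 6×3 = 126

Fresno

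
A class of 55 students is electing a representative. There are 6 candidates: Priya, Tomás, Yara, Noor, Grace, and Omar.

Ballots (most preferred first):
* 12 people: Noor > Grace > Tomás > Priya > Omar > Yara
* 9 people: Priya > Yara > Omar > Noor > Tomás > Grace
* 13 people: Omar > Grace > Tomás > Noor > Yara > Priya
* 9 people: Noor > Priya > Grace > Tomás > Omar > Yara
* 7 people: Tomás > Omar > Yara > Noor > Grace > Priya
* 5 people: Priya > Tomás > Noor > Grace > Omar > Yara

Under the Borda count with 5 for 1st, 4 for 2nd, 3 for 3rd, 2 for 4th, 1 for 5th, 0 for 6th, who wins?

Noor

Priya: 12×2 + 9×5 + 13×0 + 9×4 + 7×0 + 5×5 = 130
Tomás: 12×3 + 9×1 + 13×3 + 9×2 + 7×5 + 5×4 = 157
Yara: 12×0 + 9×4 + 13×1 + 9×0 + 7×3 + 5×0 = 70
Noor: 12×5 + 9×2 + 13×2 + 9×5 + 7×2 + 5×3 = 178
Grace: 12×4 + 9×0 + 13×4 + 9×3 + 7×1 + 5×2 = 144
Omar: 12×1 + 9×3 + 13×5 + 9×1 + 7×4 + 5×1 = 146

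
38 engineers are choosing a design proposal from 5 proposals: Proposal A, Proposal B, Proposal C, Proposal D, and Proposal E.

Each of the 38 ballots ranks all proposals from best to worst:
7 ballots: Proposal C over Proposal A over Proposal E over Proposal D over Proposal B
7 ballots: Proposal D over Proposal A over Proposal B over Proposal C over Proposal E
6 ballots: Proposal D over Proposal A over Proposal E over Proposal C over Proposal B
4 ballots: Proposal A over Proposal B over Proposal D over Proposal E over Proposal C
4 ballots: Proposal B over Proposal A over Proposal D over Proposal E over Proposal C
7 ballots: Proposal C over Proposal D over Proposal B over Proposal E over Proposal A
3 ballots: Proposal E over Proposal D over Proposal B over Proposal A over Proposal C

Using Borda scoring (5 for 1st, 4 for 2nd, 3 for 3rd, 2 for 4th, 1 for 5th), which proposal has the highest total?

Proposal D

Proposal A: 7×4 + 7×4 + 6×4 + 4×5 + 4×4 + 7×1 + 3×2 = 129
Proposal B: 7×1 + 7×3 + 6×1 + 4×4 + 4×5 + 7×3 + 3×3 = 100
Proposal C: 7×5 + 7×2 + 6×2 + 4×1 + 4×1 + 7×5 + 3×1 = 107
Proposal D: 7×2 + 7×5 + 6×5 + 4×3 + 4×3 + 7×4 + 3×4 = 143
Proposal E: 7×3 + 7×1 + 6×3 + 4×2 + 4×2 + 7×2 + 3×5 = 91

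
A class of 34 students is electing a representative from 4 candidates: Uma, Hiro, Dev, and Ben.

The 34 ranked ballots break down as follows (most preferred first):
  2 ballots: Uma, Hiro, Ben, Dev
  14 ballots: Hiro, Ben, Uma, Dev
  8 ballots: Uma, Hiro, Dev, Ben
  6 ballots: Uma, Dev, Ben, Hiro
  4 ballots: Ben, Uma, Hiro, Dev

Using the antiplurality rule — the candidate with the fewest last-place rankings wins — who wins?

Last-place votes: Uma 0, Hiro 6, Dev 20, Ben 8.

Uma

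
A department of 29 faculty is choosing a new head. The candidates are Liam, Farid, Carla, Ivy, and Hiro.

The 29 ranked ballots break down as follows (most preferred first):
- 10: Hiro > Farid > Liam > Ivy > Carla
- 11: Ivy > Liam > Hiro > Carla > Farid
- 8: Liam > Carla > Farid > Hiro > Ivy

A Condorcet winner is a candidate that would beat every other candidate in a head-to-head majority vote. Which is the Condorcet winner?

Liam

Liam vs Farid: 19–10
Liam vs Carla: 29–0
Liam vs Ivy: 18–11
Liam vs Hiro: 19–10
Liam beats every other candidate.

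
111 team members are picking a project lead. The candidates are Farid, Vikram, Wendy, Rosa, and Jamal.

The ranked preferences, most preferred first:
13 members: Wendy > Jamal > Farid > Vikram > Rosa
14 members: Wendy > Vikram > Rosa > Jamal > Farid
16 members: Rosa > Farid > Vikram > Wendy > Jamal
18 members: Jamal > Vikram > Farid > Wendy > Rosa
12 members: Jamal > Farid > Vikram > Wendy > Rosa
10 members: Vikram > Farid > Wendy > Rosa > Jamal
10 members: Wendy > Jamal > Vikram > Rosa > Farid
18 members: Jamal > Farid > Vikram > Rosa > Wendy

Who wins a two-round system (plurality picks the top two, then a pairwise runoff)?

Wendy

Round 1 first-place votes: Farid 0, Vikram 10, Wendy 37, Rosa 16, Jamal 48. Jamal and Wendy advance.
Runoff: Jamal is ranked above Wendy on 48 ballots, Wendy above Jamal on 63.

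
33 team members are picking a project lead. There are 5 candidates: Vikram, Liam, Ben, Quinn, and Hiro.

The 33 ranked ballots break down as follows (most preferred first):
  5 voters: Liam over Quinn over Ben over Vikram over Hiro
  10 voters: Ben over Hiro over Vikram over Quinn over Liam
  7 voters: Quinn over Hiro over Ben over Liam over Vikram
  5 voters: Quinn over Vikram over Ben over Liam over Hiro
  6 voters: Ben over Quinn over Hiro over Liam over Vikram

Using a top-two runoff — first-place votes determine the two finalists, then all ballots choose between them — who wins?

Round 1 first-place votes: Vikram 0, Liam 5, Ben 16, Quinn 12, Hiro 0. Ben and Quinn advance.
Runoff: Ben is ranked above Quinn on 16 ballots, Quinn above Ben on 17.

Quinn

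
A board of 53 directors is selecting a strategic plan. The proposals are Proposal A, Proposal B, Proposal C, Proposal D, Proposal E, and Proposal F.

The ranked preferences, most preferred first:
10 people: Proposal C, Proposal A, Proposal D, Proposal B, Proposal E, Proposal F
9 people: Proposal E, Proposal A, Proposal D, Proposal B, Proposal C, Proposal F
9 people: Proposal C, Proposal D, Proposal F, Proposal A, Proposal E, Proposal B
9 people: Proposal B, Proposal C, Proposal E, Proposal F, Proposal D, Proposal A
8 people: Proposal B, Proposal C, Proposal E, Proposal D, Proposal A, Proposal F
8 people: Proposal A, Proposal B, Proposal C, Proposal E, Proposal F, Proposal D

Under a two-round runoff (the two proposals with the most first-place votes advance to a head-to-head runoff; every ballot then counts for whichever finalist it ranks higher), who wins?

Proposal B

Round 1 first-place votes: Proposal A 8, Proposal B 17, Proposal C 19, Proposal D 0, Proposal E 9, Proposal F 0. Proposal C and Proposal B advance.
Runoff: Proposal C is ranked above Proposal B on 19 ballots, Proposal B above Proposal C on 34.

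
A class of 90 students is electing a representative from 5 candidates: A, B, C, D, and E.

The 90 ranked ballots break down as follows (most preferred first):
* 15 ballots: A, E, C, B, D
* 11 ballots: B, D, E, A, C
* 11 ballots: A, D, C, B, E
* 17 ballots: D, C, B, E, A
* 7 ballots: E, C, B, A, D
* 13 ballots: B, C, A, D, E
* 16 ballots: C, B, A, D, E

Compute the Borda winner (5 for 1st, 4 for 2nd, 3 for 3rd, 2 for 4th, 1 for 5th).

C

A: 15×5 + 11×2 + 11×5 + 17×1 + 7×2 + 13×3 + 16×3 = 270
B: 15×2 + 11×5 + 11×2 + 17×3 + 7×3 + 13×5 + 16×4 = 308
C: 15×3 + 11×1 + 11×3 + 17×4 + 7×4 + 13×4 + 16×5 = 317
D: 15×1 + 11×4 + 11×4 + 17×5 + 7×1 + 13×2 + 16×2 = 253
E: 15×4 + 11×3 + 11×1 + 17×2 + 7×5 + 13×1 + 16×1 = 202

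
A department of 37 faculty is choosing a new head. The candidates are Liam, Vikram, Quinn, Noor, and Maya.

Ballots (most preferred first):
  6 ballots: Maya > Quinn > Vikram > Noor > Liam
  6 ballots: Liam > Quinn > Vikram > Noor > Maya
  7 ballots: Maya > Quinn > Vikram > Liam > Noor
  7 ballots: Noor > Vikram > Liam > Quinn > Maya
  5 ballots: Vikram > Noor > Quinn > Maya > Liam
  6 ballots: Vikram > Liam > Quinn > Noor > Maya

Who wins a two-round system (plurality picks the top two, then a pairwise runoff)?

Round 1 first-place votes: Liam 6, Vikram 11, Quinn 0, Noor 7, Maya 13. Maya and Vikram advance.
Runoff: Maya is ranked above Vikram on 13 ballots, Vikram above Maya on 24.

Vikram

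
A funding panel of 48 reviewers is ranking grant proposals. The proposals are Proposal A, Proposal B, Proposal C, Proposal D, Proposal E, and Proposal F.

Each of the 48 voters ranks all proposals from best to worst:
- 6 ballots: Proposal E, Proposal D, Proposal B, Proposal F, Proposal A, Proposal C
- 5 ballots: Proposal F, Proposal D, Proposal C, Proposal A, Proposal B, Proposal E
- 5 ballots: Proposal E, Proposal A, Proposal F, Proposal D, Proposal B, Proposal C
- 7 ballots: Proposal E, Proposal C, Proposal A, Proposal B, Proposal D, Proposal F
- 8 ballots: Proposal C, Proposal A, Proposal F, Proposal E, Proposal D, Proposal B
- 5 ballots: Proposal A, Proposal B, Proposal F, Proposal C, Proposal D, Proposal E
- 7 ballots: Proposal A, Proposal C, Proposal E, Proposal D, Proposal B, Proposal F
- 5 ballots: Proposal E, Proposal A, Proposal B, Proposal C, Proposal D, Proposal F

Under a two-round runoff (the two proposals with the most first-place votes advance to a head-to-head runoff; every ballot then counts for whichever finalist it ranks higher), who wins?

Proposal A

Round 1 first-place votes: Proposal A 12, Proposal B 0, Proposal C 8, Proposal D 0, Proposal E 23, Proposal F 5. Proposal E and Proposal A advance.
Runoff: Proposal E is ranked above Proposal A on 23 ballots, Proposal A above Proposal E on 25.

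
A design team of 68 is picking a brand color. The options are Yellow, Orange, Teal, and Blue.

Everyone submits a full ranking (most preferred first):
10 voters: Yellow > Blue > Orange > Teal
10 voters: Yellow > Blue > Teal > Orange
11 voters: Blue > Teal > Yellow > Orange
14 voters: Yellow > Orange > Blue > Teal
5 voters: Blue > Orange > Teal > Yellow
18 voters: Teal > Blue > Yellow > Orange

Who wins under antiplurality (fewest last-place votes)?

Last-place votes: Yellow 5, Orange 39, Teal 24, Blue 0.

Blue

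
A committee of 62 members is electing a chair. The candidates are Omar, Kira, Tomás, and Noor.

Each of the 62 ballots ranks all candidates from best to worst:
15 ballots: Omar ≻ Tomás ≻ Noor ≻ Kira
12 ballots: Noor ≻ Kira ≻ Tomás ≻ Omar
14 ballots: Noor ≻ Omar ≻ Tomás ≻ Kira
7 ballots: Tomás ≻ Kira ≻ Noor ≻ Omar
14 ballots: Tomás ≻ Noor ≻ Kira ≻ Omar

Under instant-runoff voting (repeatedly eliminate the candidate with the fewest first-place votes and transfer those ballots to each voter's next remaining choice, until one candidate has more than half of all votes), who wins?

Tomás

Round 1: Omar 15, Kira 0, Tomás 21, Noor 26. Kira eliminated.
Round 2: Omar 15, Tomás 21, Noor 26. Omar eliminated.
Round 3: Tomás 36, Noor 26. Tomás has a majority (≥32).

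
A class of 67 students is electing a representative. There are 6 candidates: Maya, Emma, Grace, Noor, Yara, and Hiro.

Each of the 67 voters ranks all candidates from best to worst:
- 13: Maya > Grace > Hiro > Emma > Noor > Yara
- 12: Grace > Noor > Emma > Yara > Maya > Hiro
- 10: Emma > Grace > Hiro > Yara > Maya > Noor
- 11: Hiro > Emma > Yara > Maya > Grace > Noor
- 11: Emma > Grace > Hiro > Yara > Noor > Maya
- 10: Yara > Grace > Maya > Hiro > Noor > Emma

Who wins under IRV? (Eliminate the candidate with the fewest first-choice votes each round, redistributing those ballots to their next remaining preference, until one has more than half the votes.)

Grace

Round 1: Maya 13, Emma 21, Grace 12, Noor 0, Yara 10, Hiro 11. Noor eliminated.
Round 2: Maya 13, Emma 21, Grace 12, Yara 10, Hiro 11. Yara eliminated.
Round 3: Maya 13, Emma 21, Grace 22, Hiro 11. Hiro eliminated.
Round 4: Maya 13, Emma 32, Grace 22. Maya eliminated.
Round 5: Emma 32, Grace 35. Grace has a majority (≥34).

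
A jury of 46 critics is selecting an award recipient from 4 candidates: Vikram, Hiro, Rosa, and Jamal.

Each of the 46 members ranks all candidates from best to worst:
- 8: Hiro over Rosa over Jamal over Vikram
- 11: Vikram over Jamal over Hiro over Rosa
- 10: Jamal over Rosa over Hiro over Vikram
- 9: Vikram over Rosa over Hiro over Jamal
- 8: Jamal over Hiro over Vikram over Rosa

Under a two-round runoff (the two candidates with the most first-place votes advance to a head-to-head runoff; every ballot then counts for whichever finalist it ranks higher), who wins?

Round 1 first-place votes: Vikram 20, Hiro 8, Rosa 0, Jamal 18. Vikram and Jamal advance.
Runoff: Vikram is ranked above Jamal on 20 ballots, Jamal above Vikram on 26.

Jamal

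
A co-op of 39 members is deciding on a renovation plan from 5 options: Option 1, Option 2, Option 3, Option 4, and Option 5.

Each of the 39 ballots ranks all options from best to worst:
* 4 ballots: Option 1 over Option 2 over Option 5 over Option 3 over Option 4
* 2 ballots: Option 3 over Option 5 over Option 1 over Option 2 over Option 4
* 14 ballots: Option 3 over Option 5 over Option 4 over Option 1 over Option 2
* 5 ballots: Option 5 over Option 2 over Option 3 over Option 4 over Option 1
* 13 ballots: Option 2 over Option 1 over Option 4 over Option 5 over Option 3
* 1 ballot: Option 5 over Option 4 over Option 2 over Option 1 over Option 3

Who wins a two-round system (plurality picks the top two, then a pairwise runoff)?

Option 2

Round 1 first-place votes: Option 1 4, Option 2 13, Option 3 16, Option 4 0, Option 5 6. Option 3 and Option 2 advance.
Runoff: Option 3 is ranked above Option 2 on 16 ballots, Option 2 above Option 3 on 23.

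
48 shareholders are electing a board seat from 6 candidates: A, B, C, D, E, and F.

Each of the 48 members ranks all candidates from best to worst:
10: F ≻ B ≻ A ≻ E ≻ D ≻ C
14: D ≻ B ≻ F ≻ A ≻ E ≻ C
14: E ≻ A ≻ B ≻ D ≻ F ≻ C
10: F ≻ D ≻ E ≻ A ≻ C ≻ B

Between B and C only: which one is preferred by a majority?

B is ranked above C on 38 ballots; C above B on 10.

B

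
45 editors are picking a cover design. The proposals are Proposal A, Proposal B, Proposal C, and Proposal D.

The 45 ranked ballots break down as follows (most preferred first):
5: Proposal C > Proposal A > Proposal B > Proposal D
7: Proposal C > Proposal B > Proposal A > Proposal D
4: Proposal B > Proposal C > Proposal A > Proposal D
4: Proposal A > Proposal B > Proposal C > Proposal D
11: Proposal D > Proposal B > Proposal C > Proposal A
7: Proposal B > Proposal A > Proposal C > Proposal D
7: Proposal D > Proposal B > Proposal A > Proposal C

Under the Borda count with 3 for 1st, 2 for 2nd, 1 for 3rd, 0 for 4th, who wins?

Proposal A: 5×2 + 7×1 + 4×1 + 4×3 + 11×0 + 7×2 + 7×1 = 54
Proposal B: 5×1 + 7×2 + 4×3 + 4×2 + 11×2 + 7×3 + 7×2 = 96
Proposal C: 5×3 + 7×3 + 4×2 + 4×1 + 11×1 + 7×1 + 7×0 = 66
Proposal D: 5×0 + 7×0 + 4×0 + 4×0 + 11×3 + 7×0 + 7×3 = 54

Proposal B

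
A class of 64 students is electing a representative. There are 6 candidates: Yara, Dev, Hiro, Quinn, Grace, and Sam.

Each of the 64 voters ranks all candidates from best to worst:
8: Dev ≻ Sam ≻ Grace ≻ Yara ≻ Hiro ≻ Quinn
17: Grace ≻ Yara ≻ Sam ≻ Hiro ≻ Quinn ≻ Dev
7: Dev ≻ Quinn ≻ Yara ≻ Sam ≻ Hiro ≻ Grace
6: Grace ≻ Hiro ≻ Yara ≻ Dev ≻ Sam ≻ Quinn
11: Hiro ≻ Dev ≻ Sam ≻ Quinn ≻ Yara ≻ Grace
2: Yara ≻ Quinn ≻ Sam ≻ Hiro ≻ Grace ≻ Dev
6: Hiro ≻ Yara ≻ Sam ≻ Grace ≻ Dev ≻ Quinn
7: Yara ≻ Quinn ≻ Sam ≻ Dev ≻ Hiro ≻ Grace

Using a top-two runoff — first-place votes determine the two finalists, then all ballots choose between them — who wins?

Hiro

Round 1 first-place votes: Yara 9, Dev 15, Hiro 17, Quinn 0, Grace 23, Sam 0. Grace and Hiro advance.
Runoff: Grace is ranked above Hiro on 31 ballots, Hiro above Grace on 33.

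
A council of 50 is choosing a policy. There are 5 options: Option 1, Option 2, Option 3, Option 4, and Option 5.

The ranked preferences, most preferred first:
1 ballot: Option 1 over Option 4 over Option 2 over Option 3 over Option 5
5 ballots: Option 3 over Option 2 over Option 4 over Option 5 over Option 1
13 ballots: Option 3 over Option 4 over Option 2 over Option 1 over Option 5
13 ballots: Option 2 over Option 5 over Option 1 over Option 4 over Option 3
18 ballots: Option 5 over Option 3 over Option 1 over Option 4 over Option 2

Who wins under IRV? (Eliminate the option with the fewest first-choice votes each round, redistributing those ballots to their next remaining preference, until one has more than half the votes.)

Option 5

Round 1: Option 1 1, Option 2 13, Option 3 18, Option 4 0, Option 5 18. Option 4 eliminated.
Round 2: Option 1 1, Option 2 13, Option 3 18, Option 5 18. Option 1 eliminated.
Round 3: Option 2 14, Option 3 18, Option 5 18. Option 2 eliminated.
Round 4: Option 3 19, Option 5 31. Option 5 has a majority (≥26).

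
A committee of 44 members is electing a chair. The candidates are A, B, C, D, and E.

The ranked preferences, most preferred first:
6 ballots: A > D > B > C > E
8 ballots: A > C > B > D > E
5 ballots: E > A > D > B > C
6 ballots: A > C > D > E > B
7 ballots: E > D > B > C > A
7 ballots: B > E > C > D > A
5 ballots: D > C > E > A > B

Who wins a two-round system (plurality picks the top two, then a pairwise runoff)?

E

Round 1 first-place votes: A 20, B 7, C 0, D 5, E 12. A and E advance.
Runoff: A is ranked above E on 20 ballots, E above A on 24.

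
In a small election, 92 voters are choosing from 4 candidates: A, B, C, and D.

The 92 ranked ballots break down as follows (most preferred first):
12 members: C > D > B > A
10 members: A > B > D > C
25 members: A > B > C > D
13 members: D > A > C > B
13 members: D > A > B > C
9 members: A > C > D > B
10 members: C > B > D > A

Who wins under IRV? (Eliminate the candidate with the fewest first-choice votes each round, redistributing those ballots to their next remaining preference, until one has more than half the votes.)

D

Round 1: A 44, B 0, C 22, D 26. B eliminated.
Round 2: A 44, C 22, D 26. C eliminated.
Round 3: A 44, D 48. D has a majority (≥47).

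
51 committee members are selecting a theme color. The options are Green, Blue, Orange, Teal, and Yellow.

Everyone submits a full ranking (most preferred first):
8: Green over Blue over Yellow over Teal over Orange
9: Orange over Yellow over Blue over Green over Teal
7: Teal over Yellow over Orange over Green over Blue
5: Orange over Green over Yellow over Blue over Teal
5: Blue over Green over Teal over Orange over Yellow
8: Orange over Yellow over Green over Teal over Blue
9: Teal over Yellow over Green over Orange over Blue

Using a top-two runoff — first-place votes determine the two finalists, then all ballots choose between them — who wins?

Round 1 first-place votes: Green 8, Blue 5, Orange 22, Teal 16, Yellow 0. Orange and Teal advance.
Runoff: Orange is ranked above Teal on 22 ballots, Teal above Orange on 29.

Teal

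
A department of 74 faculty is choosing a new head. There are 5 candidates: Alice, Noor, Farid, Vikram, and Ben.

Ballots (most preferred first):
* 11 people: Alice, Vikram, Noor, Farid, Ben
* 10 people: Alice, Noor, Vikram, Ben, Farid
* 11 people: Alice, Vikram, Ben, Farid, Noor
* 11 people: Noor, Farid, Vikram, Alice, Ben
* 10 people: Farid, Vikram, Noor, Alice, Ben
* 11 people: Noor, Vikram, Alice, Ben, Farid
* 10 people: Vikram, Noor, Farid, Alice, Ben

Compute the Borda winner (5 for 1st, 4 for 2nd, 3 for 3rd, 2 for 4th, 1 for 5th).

Alice: 11×5 + 10×5 + 11×5 + 11×2 + 10×2 + 11×3 + 10×2 = 255
Noor: 11×3 + 10×4 + 11×1 + 11×5 + 10×3 + 11×5 + 10×4 = 264
Farid: 11×2 + 10×1 + 11×2 + 11×4 + 10×5 + 11×1 + 10×3 = 189
Vikram: 11×4 + 10×3 + 11×4 + 11×3 + 10×4 + 11×4 + 10×5 = 285
Ben: 11×1 + 10×2 + 11×3 + 11×1 + 10×1 + 11×2 + 10×1 = 117

Vikram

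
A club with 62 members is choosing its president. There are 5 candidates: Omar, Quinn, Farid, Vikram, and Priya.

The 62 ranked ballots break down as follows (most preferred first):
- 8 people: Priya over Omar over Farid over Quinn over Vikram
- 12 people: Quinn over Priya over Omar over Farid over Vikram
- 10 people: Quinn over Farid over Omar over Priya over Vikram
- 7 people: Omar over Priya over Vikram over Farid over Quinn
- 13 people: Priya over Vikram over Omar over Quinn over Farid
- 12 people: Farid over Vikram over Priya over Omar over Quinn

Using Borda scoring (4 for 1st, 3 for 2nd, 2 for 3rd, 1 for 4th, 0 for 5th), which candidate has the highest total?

Priya

Omar: 8×3 + 12×2 + 10×2 + 7×4 + 13×2 + 12×1 = 134
Quinn: 8×1 + 12×4 + 10×4 + 7×0 + 13×1 + 12×0 = 109
Farid: 8×2 + 12×1 + 10×3 + 7×1 + 13×0 + 12×4 = 113
Vikram: 8×0 + 12×0 + 10×0 + 7×2 + 13×3 + 12×3 = 89
Priya: 8×4 + 12×3 + 10×1 + 7×3 + 13×4 + 12×2 = 175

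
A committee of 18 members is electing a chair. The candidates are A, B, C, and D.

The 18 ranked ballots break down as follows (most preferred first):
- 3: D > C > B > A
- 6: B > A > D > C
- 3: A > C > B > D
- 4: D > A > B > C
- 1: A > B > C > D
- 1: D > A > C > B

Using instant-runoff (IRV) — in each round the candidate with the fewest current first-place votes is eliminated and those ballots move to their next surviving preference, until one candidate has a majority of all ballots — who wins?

B

Round 1: A 4, B 6, C 0, D 8. C eliminated.
Round 2: A 4, B 6, D 8. A eliminated.
Round 3: B 10, D 8. B has a majority (≥10).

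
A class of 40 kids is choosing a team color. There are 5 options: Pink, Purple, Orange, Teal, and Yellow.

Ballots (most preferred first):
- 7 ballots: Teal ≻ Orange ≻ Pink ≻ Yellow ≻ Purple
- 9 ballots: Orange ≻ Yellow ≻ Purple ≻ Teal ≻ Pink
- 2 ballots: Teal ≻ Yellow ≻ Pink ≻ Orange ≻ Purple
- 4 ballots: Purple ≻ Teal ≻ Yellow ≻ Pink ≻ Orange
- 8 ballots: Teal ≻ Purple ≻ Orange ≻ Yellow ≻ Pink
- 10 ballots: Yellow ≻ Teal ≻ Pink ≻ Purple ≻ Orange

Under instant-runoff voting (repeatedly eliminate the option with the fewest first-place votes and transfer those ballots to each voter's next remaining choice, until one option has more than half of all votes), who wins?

Round 1: Pink 0, Purple 4, Orange 9, Teal 17, Yellow 10. Pink eliminated.
Round 2: Purple 4, Orange 9, Teal 17, Yellow 10. Purple eliminated.
Round 3: Orange 9, Teal 21, Yellow 10. Teal has a majority (≥21).

Teal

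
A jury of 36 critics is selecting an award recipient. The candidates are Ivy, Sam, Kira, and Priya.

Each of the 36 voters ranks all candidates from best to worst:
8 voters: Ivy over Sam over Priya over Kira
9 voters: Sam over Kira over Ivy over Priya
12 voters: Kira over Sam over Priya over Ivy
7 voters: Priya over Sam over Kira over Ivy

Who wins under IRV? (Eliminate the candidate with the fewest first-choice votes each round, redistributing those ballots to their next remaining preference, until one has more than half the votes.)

Round 1: Ivy 8, Sam 9, Kira 12, Priya 7. Priya eliminated.
Round 2: Ivy 8, Sam 16, Kira 12. Ivy eliminated.
Round 3: Sam 24, Kira 12. Sam has a majority (≥19).

Sam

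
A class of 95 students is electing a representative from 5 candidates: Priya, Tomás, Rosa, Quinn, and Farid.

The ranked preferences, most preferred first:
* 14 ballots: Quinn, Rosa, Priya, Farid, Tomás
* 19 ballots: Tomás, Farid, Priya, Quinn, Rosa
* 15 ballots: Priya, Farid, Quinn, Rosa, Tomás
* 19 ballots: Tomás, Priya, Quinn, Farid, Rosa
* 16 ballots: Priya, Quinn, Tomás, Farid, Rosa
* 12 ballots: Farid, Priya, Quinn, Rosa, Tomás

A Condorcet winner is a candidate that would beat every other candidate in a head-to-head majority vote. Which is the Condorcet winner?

Priya vs Tomás: 57–38
Priya vs Rosa: 81–14
Priya vs Quinn: 81–14
Priya vs Farid: 64–31
Priya beats every other candidate.

Priya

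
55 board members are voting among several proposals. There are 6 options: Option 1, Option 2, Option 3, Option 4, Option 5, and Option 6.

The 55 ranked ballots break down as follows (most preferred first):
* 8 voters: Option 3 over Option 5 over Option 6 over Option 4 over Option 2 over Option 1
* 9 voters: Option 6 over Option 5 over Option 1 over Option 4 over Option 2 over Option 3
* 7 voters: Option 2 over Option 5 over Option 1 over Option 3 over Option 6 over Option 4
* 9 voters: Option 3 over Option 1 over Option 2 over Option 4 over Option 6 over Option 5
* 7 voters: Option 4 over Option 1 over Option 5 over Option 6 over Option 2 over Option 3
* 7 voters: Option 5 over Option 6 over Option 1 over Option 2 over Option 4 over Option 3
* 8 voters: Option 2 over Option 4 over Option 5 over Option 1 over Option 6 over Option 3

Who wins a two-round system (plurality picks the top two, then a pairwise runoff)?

Option 2

Round 1 first-place votes: Option 1 0, Option 2 15, Option 3 17, Option 4 7, Option 5 7, Option 6 9. Option 3 and Option 2 advance.
Runoff: Option 3 is ranked above Option 2 on 17 ballots, Option 2 above Option 3 on 38.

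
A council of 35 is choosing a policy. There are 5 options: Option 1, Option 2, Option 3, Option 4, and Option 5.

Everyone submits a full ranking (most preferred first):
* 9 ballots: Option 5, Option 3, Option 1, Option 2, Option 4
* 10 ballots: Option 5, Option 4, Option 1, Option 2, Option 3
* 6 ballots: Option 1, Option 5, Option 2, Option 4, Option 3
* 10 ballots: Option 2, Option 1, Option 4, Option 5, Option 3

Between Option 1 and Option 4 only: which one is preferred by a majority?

Option 1 is ranked above Option 4 on 25 ballots; Option 4 above Option 1 on 10.

Option 1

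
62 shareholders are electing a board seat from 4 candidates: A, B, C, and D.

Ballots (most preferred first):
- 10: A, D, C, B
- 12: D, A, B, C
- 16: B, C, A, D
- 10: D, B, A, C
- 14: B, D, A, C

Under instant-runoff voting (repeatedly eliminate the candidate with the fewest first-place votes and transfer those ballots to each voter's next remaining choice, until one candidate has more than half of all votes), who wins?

D

Round 1: A 10, B 30, C 0, D 22. C eliminated.
Round 2: A 10, B 30, D 22. A eliminated.
Round 3: B 30, D 32. D has a majority (≥32).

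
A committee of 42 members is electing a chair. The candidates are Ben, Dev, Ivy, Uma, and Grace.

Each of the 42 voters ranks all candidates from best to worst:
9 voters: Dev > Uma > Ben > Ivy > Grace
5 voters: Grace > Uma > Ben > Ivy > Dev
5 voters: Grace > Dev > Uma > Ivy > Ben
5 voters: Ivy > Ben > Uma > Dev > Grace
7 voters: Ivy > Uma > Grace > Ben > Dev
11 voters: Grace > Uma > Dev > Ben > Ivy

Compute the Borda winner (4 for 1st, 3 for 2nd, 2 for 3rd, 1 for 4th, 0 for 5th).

Ben: 9×2 + 5×2 + 5×0 + 5×3 + 7×1 + 11×1 = 61
Dev: 9×4 + 5×0 + 5×3 + 5×1 + 7×0 + 11×2 = 78
Ivy: 9×1 + 5×1 + 5×1 + 5×4 + 7×4 + 11×0 = 67
Uma: 9×3 + 5×3 + 5×2 + 5×2 + 7×3 + 11×3 = 116
Grace: 9×0 + 5×4 + 5×4 + 5×0 + 7×2 + 11×4 = 98

Uma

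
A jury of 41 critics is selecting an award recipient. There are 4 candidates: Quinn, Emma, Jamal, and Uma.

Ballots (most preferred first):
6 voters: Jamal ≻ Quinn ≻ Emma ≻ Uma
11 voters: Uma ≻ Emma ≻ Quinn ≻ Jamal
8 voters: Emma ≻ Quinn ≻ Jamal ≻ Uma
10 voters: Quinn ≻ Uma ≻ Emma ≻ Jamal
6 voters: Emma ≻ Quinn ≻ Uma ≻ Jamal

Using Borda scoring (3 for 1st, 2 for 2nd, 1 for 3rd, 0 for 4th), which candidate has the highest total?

Quinn: 6×2 + 11×1 + 8×2 + 10×3 + 6×2 = 81
Emma: 6×1 + 11×2 + 8×3 + 10×1 + 6×3 = 80
Jamal: 6×3 + 11×0 + 8×1 + 10×0 + 6×0 = 26
Uma: 6×0 + 11×3 + 8×0 + 10×2 + 6×1 = 59

Quinn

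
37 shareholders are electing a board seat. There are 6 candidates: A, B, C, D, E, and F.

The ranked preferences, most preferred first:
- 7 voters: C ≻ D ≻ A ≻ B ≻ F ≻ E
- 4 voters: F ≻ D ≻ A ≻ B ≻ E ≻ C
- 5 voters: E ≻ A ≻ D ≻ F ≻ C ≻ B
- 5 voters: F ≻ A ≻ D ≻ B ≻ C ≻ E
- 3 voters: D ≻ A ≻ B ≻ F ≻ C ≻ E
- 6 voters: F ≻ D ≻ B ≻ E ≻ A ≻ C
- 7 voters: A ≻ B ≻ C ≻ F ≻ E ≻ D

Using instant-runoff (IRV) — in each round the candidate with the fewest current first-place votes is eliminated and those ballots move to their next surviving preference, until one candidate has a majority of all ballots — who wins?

Round 1: A 7, B 0, C 7, D 3, E 5, F 15. B eliminated.
Round 2: A 7, C 7, D 3, E 5, F 15. D eliminated.
Round 3: A 10, C 7, E 5, F 15. E eliminated.
Round 4: A 15, C 7, F 15. C eliminated.
Round 5: A 22, F 15. A has a majority (≥19).

A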